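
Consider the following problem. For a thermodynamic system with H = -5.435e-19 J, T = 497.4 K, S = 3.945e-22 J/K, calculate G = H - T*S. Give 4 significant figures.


Step 1: T*S = 497.4 * 3.945e-22 = 1.962e-19 J
Step 2: G = H - T*S = -5.435e-19 - 1.962e-19
Step 3: G = -7.397e-19 J

-7.397e-19


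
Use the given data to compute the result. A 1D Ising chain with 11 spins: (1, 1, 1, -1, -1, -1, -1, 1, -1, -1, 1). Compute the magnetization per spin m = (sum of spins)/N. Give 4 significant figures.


Step 1: Count up spins (+1): 5, down spins (-1): 6
Step 2: Total magnetization M = 5 - 6 = -1
Step 3: m = M/N = -1/11 = -0.09091

-0.09091


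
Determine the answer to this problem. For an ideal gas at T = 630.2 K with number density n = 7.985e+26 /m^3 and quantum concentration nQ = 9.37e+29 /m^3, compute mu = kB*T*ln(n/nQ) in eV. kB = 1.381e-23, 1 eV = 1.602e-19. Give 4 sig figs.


Step 1: n/nQ = 7.985e+26/9.37e+29 = 0.0008522
Step 2: ln(n/nQ) = -7.068
Step 3: mu = kB*T*ln(n/nQ) = 8.703e-21*-7.068 = -6.151e-20 J
Step 4: Convert to eV: -6.151e-20/1.602e-19 = -0.384 eV

-0.384


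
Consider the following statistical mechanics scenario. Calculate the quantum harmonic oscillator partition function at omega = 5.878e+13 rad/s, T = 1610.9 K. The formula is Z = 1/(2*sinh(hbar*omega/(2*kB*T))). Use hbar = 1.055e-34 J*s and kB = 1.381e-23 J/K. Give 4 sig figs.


Step 1: Compute x = hbar*omega/(kB*T) = 1.055e-34*5.878e+13/(1.381e-23*1610.9) = 0.2788
Step 2: x/2 = 0.1394
Step 3: sinh(x/2) = 0.1398
Step 4: Z = 1/(2*0.1398) = 3.576

3.576


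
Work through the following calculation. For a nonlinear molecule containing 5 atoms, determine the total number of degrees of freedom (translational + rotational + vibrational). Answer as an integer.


Step 1: Translational DOF = 3
Step 2: Rotational DOF (nonlinear) = 3
Step 3: Vibrational DOF = 3*5 - 6 = 9
Step 4: Total = 3 + 3 + 9 = 15

15


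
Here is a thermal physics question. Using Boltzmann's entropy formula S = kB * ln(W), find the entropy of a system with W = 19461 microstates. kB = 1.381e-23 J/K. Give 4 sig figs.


Step 1: ln(W) = ln(19461) = 9.876
Step 2: S = kB * ln(W) = 1.381e-23 * 9.876
Step 3: S = 1.364e-22 J/K

1.364e-22


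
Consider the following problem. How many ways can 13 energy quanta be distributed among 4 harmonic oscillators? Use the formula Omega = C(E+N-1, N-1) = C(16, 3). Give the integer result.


Step 1: Use binomial coefficient C(16, 3)
Step 2: Numerator = 16! / 13!
Step 3: Denominator = 3!
Step 4: Omega = 560

560


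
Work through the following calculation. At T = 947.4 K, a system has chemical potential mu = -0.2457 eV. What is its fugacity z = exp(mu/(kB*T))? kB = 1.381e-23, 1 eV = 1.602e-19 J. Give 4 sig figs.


Step 1: Convert mu to Joules: -0.2457*1.602e-19 = -3.936e-20 J
Step 2: kB*T = 1.381e-23*947.4 = 1.308e-20 J
Step 3: mu/(kB*T) = -3.008
Step 4: z = exp(-3.008) = 0.04937

0.04937


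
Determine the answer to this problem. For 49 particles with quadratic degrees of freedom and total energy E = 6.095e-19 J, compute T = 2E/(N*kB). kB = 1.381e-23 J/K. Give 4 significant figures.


Step 1: Numerator = 2*E = 2*6.095e-19 = 1.219e-18 J
Step 2: Denominator = N*kB = 49*1.381e-23 = 6.767e-22
Step 3: T = 1.219e-18 / 6.767e-22 = 1801 K

1801


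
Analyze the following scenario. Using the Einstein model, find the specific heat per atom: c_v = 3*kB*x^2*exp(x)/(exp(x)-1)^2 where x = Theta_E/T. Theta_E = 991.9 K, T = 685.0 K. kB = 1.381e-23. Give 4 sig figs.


Step 1: x = Theta_E/T = 991.9/685.0 = 1.448
Step 2: x^2 = 2.097
Step 3: exp(x) = 4.255
Step 4: c_v = 3*1.381e-23*2.097*4.255/(4.255-1)^2 = 3.489e-23

3.489e-23


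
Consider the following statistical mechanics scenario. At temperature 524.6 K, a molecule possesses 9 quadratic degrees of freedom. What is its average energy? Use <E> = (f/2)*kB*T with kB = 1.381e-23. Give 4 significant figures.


Step 1: f/2 = 9/2 = 4.5
Step 2: kB*T = 1.381e-23 * 524.6 = 7.245e-21
Step 3: <E> = 4.5 * 7.245e-21 = 3.26e-20 J

3.26e-20


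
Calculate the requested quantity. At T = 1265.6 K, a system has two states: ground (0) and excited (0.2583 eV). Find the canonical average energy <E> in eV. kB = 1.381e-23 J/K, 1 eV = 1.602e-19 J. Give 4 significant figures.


Step 1: beta*E = 0.2583*1.602e-19/(1.381e-23*1265.6) = 2.368
Step 2: exp(-beta*E) = 0.09371
Step 3: <E> = 0.2583*0.09371/(1+0.09371) = 0.02213 eV

0.02213


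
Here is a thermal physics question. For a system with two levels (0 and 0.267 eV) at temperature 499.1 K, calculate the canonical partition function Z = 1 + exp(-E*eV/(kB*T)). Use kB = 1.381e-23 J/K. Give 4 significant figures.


Step 1: Compute beta*E = E*eV/(kB*T) = 0.267*1.602e-19/(1.381e-23*499.1) = 6.206
Step 2: exp(-beta*E) = exp(-6.206) = 0.002018
Step 3: Z = 1 + 0.002018 = 1.002

1.002


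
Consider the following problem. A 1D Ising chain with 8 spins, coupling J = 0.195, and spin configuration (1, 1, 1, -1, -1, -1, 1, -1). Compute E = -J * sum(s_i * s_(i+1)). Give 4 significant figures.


Step 1: Nearest-neighbor products: 1, 1, -1, 1, 1, -1, -1
Step 2: Sum of products = 1
Step 3: E = -0.195 * 1 = -0.195

-0.195


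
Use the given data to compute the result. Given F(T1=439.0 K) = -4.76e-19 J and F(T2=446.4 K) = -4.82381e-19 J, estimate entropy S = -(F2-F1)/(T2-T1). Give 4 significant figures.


Step 1: dF = F2 - F1 = -4.82381e-19 - (-4.76e-19) = -6.381e-21 J
Step 2: dT = T2 - T1 = 446.4 - 439.0 = 7.4 K
Step 3: S = -dF/dT = -(-6.381e-21)/7.4 = 8.623e-22 J/K

8.623e-22


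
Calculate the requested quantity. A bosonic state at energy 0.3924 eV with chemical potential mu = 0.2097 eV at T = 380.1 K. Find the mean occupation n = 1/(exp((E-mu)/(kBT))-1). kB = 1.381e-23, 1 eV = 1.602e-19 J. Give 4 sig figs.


Step 1: (E - mu) = 0.1827 eV
Step 2: x = (E-mu)*eV/(kB*T) = 0.1827*1.602e-19/(1.381e-23*380.1) = 5.576
Step 3: exp(x) = 264
Step 4: n = 1/(exp(x)-1) = 0.003803

0.003803


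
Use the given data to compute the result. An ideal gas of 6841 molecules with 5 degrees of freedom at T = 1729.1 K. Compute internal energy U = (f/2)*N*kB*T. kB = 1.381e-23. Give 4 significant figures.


Step 1: f/2 = 5/2 = 2.5
Step 2: N*kB*T = 6841*1.381e-23*1729.1 = 1.634e-16
Step 3: U = 2.5 * 1.634e-16 = 4.084e-16 J

4.084e-16


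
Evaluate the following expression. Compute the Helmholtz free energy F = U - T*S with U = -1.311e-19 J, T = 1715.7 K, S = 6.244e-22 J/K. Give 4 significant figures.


Step 1: T*S = 1715.7 * 6.244e-22 = 1.071e-18 J
Step 2: F = U - T*S = -1.311e-19 - 1.071e-18
Step 3: F = -1.202e-18 J

-1.202e-18


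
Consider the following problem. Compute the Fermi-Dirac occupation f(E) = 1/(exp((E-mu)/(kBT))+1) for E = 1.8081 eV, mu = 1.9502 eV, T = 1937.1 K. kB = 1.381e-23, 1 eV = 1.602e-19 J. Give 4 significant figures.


Step 1: (E - mu) = 1.8081 - 1.9502 = -0.1421 eV
Step 2: Convert: (E-mu)*eV = -2.276e-20 J
Step 3: x = (E-mu)*eV/(kB*T) = -0.851
Step 4: f = 1/(exp(-0.851)+1) = 0.7008

0.7008


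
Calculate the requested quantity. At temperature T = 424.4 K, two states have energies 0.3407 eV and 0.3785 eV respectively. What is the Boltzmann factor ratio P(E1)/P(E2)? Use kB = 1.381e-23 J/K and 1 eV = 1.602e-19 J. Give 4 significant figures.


Step 1: Compute energy difference dE = E1 - E2 = 0.3407 - 0.3785 = -0.0378 eV
Step 2: Convert to Joules: dE_J = -0.0378 * 1.602e-19 = -6.056e-21 J
Step 3: Compute exponent = -dE_J / (kB * T) = -(-6.056e-21) / (1.381e-23 * 424.4) = 1.033
Step 4: P(E1)/P(E2) = exp(1.033) = 2.81

2.81


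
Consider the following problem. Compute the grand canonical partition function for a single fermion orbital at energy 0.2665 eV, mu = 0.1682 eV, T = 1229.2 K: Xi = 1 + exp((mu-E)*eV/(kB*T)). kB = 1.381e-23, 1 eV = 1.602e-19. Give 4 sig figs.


Step 1: (mu - E) = 0.1682 - 0.2665 = -0.0983 eV
Step 2: x = (mu-E)*eV/(kB*T) = -0.0983*1.602e-19/(1.381e-23*1229.2) = -0.9277
Step 3: exp(x) = 0.3955
Step 4: Xi = 1 + 0.3955 = 1.395

1.395


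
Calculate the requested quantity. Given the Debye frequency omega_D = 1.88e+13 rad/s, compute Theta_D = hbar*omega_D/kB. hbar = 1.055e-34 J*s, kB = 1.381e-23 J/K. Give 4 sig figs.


Step 1: hbar*omega_D = 1.055e-34 * 1.88e+13 = 1.983e-21 J
Step 2: Theta_D = 1.983e-21 / 1.381e-23
Step 3: Theta_D = 143.6 K

143.6


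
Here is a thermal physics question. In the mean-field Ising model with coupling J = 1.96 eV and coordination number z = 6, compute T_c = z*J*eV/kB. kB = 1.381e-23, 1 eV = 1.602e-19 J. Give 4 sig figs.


Step 1: z*J = 6*1.96 = 11.76 eV
Step 2: Convert to Joules: 11.76*1.602e-19 = 1.884e-18 J
Step 3: T_c = 1.884e-18 / 1.381e-23 = 1.364e+05 K

1.364e+05


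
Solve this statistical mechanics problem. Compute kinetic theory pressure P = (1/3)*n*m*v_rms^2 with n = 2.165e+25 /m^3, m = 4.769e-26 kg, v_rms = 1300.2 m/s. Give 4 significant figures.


Step 1: v_rms^2 = 1300.2^2 = 1.691e+06
Step 2: n*m = 2.165e+25*4.769e-26 = 1.032
Step 3: P = (1/3)*1.032*1.691e+06 = 5.818e+05 Pa

5.818e+05


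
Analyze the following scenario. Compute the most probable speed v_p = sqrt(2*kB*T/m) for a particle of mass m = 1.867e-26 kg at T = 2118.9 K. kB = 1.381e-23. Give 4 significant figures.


Step 1: Numerator = 2*kB*T = 2*1.381e-23*2118.9 = 5.852e-20
Step 2: Ratio = 5.852e-20 / 1.867e-26 = 3.135e+06
Step 3: v_p = sqrt(3.135e+06) = 1770 m/s

1770


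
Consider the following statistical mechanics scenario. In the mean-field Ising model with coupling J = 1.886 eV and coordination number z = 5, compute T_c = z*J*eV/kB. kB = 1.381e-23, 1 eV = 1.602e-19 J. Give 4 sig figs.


Step 1: z*J = 5*1.886 = 9.43 eV
Step 2: Convert to Joules: 9.43*1.602e-19 = 1.511e-18 J
Step 3: T_c = 1.511e-18 / 1.381e-23 = 1.094e+05 K

1.094e+05


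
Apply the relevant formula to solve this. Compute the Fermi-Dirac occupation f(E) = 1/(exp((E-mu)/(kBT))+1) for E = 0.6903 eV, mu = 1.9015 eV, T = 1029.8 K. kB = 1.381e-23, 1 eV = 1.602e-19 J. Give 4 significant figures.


Step 1: (E - mu) = 0.6903 - 1.9015 = -1.211 eV
Step 2: Convert: (E-mu)*eV = -1.94e-19 J
Step 3: x = (E-mu)*eV/(kB*T) = -13.64
Step 4: f = 1/(exp(-13.64)+1) = 1

1


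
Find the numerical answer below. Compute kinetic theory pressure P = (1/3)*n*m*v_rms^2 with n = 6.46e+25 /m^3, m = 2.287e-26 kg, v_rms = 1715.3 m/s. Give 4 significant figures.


Step 1: v_rms^2 = 1715.3^2 = 2.942e+06
Step 2: n*m = 6.46e+25*2.287e-26 = 1.477
Step 3: P = (1/3)*1.477*2.942e+06 = 1.449e+06 Pa

1.449e+06


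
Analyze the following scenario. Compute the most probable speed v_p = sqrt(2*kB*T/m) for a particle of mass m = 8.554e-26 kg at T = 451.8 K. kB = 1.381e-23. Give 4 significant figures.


Step 1: Numerator = 2*kB*T = 2*1.381e-23*451.8 = 1.248e-20
Step 2: Ratio = 1.248e-20 / 8.554e-26 = 1.459e+05
Step 3: v_p = sqrt(1.459e+05) = 381.9 m/s

381.9


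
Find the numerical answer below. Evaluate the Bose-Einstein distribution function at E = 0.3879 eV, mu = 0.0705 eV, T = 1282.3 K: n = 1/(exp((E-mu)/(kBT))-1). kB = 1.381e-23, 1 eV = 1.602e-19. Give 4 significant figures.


Step 1: (E - mu) = 0.3174 eV
Step 2: x = (E-mu)*eV/(kB*T) = 0.3174*1.602e-19/(1.381e-23*1282.3) = 2.871
Step 3: exp(x) = 17.66
Step 4: n = 1/(exp(x)-1) = 0.06002

0.06002


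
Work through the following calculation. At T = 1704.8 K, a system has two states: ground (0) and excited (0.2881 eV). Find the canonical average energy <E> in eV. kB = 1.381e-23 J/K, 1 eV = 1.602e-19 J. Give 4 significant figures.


Step 1: beta*E = 0.2881*1.602e-19/(1.381e-23*1704.8) = 1.96
Step 2: exp(-beta*E) = 0.1408
Step 3: <E> = 0.2881*0.1408/(1+0.1408) = 0.03556 eV

0.03556


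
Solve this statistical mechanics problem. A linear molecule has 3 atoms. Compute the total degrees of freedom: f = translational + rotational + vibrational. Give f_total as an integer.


Step 1: Translational DOF = 3
Step 2: Rotational DOF (linear) = 2
Step 3: Vibrational DOF = 3*3 - 5 = 4
Step 4: Total = 3 + 2 + 4 = 9

9


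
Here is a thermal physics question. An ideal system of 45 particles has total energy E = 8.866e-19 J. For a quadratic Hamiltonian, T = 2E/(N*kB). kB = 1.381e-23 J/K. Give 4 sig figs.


Step 1: Numerator = 2*E = 2*8.866e-19 = 1.773e-18 J
Step 2: Denominator = N*kB = 45*1.381e-23 = 6.215e-22
Step 3: T = 1.773e-18 / 6.215e-22 = 2853 K

2853


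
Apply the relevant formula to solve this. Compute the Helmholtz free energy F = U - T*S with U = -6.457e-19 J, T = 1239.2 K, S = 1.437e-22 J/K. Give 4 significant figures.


Step 1: T*S = 1239.2 * 1.437e-22 = 1.781e-19 J
Step 2: F = U - T*S = -6.457e-19 - 1.781e-19
Step 3: F = -8.238e-19 J

-8.238e-19


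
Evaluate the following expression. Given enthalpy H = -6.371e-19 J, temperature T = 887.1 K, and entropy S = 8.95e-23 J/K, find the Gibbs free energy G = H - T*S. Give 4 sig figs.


Step 1: T*S = 887.1 * 8.95e-23 = 7.94e-20 J
Step 2: G = H - T*S = -6.371e-19 - 7.94e-20
Step 3: G = -7.165e-19 J

-7.165e-19


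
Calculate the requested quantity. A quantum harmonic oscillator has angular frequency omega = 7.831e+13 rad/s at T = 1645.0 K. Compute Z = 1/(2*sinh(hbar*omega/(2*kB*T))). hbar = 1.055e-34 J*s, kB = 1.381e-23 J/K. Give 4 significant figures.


Step 1: Compute x = hbar*omega/(kB*T) = 1.055e-34*7.831e+13/(1.381e-23*1645.0) = 0.3637
Step 2: x/2 = 0.1818
Step 3: sinh(x/2) = 0.1828
Step 4: Z = 1/(2*0.1828) = 2.735

2.735


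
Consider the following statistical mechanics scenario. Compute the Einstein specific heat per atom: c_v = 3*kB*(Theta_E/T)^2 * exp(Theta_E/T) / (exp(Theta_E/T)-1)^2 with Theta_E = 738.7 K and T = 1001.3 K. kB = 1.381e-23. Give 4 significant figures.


Step 1: x = Theta_E/T = 738.7/1001.3 = 0.7377
Step 2: x^2 = 0.5443
Step 3: exp(x) = 2.091
Step 4: c_v = 3*1.381e-23*0.5443*2.091/(2.091-1)^2 = 3.96e-23

3.96e-23


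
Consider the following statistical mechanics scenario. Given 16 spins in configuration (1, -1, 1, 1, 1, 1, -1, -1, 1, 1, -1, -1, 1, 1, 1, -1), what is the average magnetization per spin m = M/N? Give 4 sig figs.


Step 1: Count up spins (+1): 10, down spins (-1): 6
Step 2: Total magnetization M = 10 - 6 = 4
Step 3: m = M/N = 4/16 = 0.25

0.25


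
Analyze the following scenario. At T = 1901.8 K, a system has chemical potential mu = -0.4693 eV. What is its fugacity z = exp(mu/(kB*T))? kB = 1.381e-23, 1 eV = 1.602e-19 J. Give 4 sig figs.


Step 1: Convert mu to Joules: -0.4693*1.602e-19 = -7.518e-20 J
Step 2: kB*T = 1.381e-23*1901.8 = 2.626e-20 J
Step 3: mu/(kB*T) = -2.863
Step 4: z = exp(-2.863) = 0.05712

0.05712


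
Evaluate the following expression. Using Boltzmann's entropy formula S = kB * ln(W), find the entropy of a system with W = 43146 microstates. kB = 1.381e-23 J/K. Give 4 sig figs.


Step 1: ln(W) = ln(43146) = 10.67
Step 2: S = kB * ln(W) = 1.381e-23 * 10.67
Step 3: S = 1.474e-22 J/K

1.474e-22


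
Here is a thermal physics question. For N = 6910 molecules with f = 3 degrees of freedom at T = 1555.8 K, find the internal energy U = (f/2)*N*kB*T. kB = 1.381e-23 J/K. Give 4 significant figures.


Step 1: f/2 = 3/2 = 1.5
Step 2: N*kB*T = 6910*1.381e-23*1555.8 = 1.485e-16
Step 3: U = 1.5 * 1.485e-16 = 2.227e-16 J

2.227e-16


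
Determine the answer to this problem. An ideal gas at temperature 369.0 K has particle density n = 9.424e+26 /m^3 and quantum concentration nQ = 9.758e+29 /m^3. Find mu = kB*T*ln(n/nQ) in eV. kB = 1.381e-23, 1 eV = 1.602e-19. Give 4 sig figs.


Step 1: n/nQ = 9.424e+26/9.758e+29 = 0.0009658
Step 2: ln(n/nQ) = -6.943
Step 3: mu = kB*T*ln(n/nQ) = 5.096e-21*-6.943 = -3.538e-20 J
Step 4: Convert to eV: -3.538e-20/1.602e-19 = -0.2208 eV

-0.2208


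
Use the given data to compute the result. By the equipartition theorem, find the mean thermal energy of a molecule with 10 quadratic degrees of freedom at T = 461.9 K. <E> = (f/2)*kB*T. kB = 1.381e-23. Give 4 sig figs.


Step 1: f/2 = 10/2 = 5
Step 2: kB*T = 1.381e-23 * 461.9 = 6.379e-21
Step 3: <E> = 5 * 6.379e-21 = 3.189e-20 J

3.189e-20


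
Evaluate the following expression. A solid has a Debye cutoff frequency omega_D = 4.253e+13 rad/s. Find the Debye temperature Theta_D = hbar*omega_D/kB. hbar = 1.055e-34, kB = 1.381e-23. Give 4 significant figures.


Step 1: hbar*omega_D = 1.055e-34 * 4.253e+13 = 4.487e-21 J
Step 2: Theta_D = 4.487e-21 / 1.381e-23
Step 3: Theta_D = 324.9 K

324.9


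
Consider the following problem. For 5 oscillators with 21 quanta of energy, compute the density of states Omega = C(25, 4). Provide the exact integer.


Step 1: Use binomial coefficient C(25, 4)
Step 2: Numerator = 25! / 21!
Step 3: Denominator = 4!
Step 4: Omega = 12650

12650


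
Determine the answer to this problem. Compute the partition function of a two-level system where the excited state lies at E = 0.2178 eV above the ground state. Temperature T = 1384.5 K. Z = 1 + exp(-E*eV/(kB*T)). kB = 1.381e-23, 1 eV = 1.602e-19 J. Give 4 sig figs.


Step 1: Compute beta*E = E*eV/(kB*T) = 0.2178*1.602e-19/(1.381e-23*1384.5) = 1.825
Step 2: exp(-beta*E) = exp(-1.825) = 0.1612
Step 3: Z = 1 + 0.1612 = 1.161

1.161


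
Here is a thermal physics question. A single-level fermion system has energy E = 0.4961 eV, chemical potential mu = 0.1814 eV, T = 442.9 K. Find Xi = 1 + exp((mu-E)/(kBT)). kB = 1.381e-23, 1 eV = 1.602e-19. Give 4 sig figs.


Step 1: (mu - E) = 0.1814 - 0.4961 = -0.3147 eV
Step 2: x = (mu-E)*eV/(kB*T) = -0.3147*1.602e-19/(1.381e-23*442.9) = -8.243
Step 3: exp(x) = 0.0002632
Step 4: Xi = 1 + 0.0002632 = 1

1


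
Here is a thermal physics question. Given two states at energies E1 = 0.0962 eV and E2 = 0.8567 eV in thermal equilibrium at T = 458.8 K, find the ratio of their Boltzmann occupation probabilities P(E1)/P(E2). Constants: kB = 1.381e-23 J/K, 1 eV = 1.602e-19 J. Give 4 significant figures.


Step 1: Compute energy difference dE = E1 - E2 = 0.0962 - 0.8567 = -0.7605 eV
Step 2: Convert to Joules: dE_J = -0.7605 * 1.602e-19 = -1.218e-19 J
Step 3: Compute exponent = -dE_J / (kB * T) = -(-1.218e-19) / (1.381e-23 * 458.8) = 19.23
Step 4: P(E1)/P(E2) = exp(19.23) = 2.243e+08

2.243e+08


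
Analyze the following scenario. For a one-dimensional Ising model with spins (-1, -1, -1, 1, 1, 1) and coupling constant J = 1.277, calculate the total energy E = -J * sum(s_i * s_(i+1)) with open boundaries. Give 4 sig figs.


Step 1: Nearest-neighbor products: 1, 1, -1, 1, 1
Step 2: Sum of products = 3
Step 3: E = -1.277 * 3 = -3.831

-3.831


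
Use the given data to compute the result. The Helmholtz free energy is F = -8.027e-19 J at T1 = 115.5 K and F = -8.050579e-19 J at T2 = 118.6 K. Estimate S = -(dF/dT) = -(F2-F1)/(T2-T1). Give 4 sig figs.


Step 1: dF = F2 - F1 = -8.050579e-19 - (-8.027e-19) = -2.3579e-21 J
Step 2: dT = T2 - T1 = 118.6 - 115.5 = 3.1 K
Step 3: S = -dF/dT = -(-2.3579e-21)/3.1 = 7.606e-22 J/K

7.606e-22


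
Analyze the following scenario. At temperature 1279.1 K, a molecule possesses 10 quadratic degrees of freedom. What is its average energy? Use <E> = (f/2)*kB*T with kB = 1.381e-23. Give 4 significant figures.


Step 1: f/2 = 10/2 = 5
Step 2: kB*T = 1.381e-23 * 1279.1 = 1.766e-20
Step 3: <E> = 5 * 1.766e-20 = 8.832e-20 J

8.832e-20


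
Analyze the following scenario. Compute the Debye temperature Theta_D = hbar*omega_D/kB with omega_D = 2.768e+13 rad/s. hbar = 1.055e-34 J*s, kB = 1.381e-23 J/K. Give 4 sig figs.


Step 1: hbar*omega_D = 1.055e-34 * 2.768e+13 = 2.92e-21 J
Step 2: Theta_D = 2.92e-21 / 1.381e-23
Step 3: Theta_D = 211.5 K

211.5


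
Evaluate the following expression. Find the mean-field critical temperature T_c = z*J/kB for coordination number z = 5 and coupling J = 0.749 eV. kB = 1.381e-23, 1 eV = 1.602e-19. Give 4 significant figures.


Step 1: z*J = 5*0.749 = 3.745 eV
Step 2: Convert to Joules: 3.745*1.602e-19 = 5.999e-19 J
Step 3: T_c = 5.999e-19 / 1.381e-23 = 4.344e+04 K

4.344e+04


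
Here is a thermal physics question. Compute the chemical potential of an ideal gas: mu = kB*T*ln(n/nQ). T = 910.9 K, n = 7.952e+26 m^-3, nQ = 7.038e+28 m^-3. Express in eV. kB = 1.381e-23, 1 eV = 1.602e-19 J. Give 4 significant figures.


Step 1: n/nQ = 7.952e+26/7.038e+28 = 0.0113
Step 2: ln(n/nQ) = -4.483
Step 3: mu = kB*T*ln(n/nQ) = 1.258e-20*-4.483 = -5.639e-20 J
Step 4: Convert to eV: -5.639e-20/1.602e-19 = -0.352 eV

-0.352


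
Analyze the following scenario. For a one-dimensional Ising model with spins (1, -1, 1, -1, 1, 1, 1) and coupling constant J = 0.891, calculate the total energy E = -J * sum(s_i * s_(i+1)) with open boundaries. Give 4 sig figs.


Step 1: Nearest-neighbor products: -1, -1, -1, -1, 1, 1
Step 2: Sum of products = -2
Step 3: E = -0.891 * -2 = 1.782

1.782


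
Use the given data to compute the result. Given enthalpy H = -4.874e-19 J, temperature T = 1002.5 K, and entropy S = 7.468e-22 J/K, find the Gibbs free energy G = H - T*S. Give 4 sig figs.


Step 1: T*S = 1002.5 * 7.468e-22 = 7.487e-19 J
Step 2: G = H - T*S = -4.874e-19 - 7.487e-19
Step 3: G = -1.236e-18 J

-1.236e-18


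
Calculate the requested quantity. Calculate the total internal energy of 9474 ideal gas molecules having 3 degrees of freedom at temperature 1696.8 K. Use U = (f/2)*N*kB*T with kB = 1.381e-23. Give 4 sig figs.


Step 1: f/2 = 3/2 = 1.5
Step 2: N*kB*T = 9474*1.381e-23*1696.8 = 2.22e-16
Step 3: U = 1.5 * 2.22e-16 = 3.33e-16 J

3.33e-16


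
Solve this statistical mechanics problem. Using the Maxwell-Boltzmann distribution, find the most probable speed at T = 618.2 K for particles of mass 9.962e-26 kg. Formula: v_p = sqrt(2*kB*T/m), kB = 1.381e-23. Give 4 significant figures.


Step 1: Numerator = 2*kB*T = 2*1.381e-23*618.2 = 1.707e-20
Step 2: Ratio = 1.707e-20 / 9.962e-26 = 1.714e+05
Step 3: v_p = sqrt(1.714e+05) = 414 m/s

414


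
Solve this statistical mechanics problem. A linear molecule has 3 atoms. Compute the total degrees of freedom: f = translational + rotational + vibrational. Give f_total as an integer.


Step 1: Translational DOF = 3
Step 2: Rotational DOF (linear) = 2
Step 3: Vibrational DOF = 3*3 - 5 = 4
Step 4: Total = 3 + 2 + 4 = 9

9


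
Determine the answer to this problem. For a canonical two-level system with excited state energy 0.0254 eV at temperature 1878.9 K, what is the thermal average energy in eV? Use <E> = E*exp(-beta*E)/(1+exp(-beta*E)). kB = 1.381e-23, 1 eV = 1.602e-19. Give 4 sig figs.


Step 1: beta*E = 0.0254*1.602e-19/(1.381e-23*1878.9) = 0.1568
Step 2: exp(-beta*E) = 0.8549
Step 3: <E> = 0.0254*0.8549/(1+0.8549) = 0.01171 eV

0.01171


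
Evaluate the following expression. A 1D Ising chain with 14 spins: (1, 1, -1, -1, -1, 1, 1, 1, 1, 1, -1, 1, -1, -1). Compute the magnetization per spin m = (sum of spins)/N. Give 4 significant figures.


Step 1: Count up spins (+1): 8, down spins (-1): 6
Step 2: Total magnetization M = 8 - 6 = 2
Step 3: m = M/N = 2/14 = 0.1429

0.1429


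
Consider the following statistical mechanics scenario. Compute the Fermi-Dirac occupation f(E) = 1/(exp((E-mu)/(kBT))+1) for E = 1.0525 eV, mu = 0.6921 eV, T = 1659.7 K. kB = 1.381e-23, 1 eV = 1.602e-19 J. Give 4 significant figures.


Step 1: (E - mu) = 1.0525 - 0.6921 = 0.3604 eV
Step 2: Convert: (E-mu)*eV = 5.774e-20 J
Step 3: x = (E-mu)*eV/(kB*T) = 2.519
Step 4: f = 1/(exp(2.519)+1) = 0.07454

0.07454


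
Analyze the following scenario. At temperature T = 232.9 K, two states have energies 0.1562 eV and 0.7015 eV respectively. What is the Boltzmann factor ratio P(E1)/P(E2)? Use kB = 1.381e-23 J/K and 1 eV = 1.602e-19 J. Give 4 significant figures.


Step 1: Compute energy difference dE = E1 - E2 = 0.1562 - 0.7015 = -0.5453 eV
Step 2: Convert to Joules: dE_J = -0.5453 * 1.602e-19 = -8.736e-20 J
Step 3: Compute exponent = -dE_J / (kB * T) = -(-8.736e-20) / (1.381e-23 * 232.9) = 27.16
Step 4: P(E1)/P(E2) = exp(27.16) = 6.246e+11

6.246e+11


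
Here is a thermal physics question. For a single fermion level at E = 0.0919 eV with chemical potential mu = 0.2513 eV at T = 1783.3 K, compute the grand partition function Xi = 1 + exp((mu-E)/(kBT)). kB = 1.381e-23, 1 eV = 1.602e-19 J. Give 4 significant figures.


Step 1: (mu - E) = 0.2513 - 0.0919 = 0.1594 eV
Step 2: x = (mu-E)*eV/(kB*T) = 0.1594*1.602e-19/(1.381e-23*1783.3) = 1.037
Step 3: exp(x) = 2.82
Step 4: Xi = 1 + 2.82 = 3.82

3.82


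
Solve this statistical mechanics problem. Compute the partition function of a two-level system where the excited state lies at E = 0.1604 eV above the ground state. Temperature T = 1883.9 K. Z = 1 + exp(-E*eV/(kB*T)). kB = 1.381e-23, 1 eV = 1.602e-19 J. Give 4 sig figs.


Step 1: Compute beta*E = E*eV/(kB*T) = 0.1604*1.602e-19/(1.381e-23*1883.9) = 0.9877
Step 2: exp(-beta*E) = exp(-0.9877) = 0.3724
Step 3: Z = 1 + 0.3724 = 1.372

1.372


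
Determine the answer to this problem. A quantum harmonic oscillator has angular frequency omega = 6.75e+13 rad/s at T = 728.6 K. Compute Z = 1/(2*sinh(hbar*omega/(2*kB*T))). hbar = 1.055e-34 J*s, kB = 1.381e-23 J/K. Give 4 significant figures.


Step 1: Compute x = hbar*omega/(kB*T) = 1.055e-34*6.75e+13/(1.381e-23*728.6) = 0.7077
Step 2: x/2 = 0.3539
Step 3: sinh(x/2) = 0.3613
Step 4: Z = 1/(2*0.3613) = 1.384

1.384


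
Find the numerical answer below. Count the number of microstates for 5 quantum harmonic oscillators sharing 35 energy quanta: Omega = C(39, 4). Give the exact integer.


Step 1: Use binomial coefficient C(39, 4)
Step 2: Numerator = 39! / 35!
Step 3: Denominator = 4!
Step 4: Omega = 82251

82251


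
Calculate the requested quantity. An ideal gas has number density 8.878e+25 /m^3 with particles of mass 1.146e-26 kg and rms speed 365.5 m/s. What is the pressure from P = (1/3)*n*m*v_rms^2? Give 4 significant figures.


Step 1: v_rms^2 = 365.5^2 = 1.336e+05
Step 2: n*m = 8.878e+25*1.146e-26 = 1.017
Step 3: P = (1/3)*1.017*1.336e+05 = 4.531e+04 Pa

4.531e+04


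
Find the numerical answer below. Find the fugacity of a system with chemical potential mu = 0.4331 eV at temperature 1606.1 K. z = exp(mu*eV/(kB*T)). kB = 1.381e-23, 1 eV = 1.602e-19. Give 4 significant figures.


Step 1: Convert mu to Joules: 0.4331*1.602e-19 = 6.938e-20 J
Step 2: kB*T = 1.381e-23*1606.1 = 2.218e-20 J
Step 3: mu/(kB*T) = 3.128
Step 4: z = exp(3.128) = 22.83

22.83


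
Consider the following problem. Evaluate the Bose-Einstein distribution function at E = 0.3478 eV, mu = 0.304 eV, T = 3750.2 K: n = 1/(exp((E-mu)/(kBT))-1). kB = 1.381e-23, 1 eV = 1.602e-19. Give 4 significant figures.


Step 1: (E - mu) = 0.0438 eV
Step 2: x = (E-mu)*eV/(kB*T) = 0.0438*1.602e-19/(1.381e-23*3750.2) = 0.1355
Step 3: exp(x) = 1.145
Step 4: n = 1/(exp(x)-1) = 6.892

6.892


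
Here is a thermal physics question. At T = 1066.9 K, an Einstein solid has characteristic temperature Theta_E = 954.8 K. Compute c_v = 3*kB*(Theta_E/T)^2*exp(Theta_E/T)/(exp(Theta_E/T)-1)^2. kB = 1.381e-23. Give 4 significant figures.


Step 1: x = Theta_E/T = 954.8/1066.9 = 0.8949
Step 2: x^2 = 0.8009
Step 3: exp(x) = 2.447
Step 4: c_v = 3*1.381e-23*0.8009*2.447/(2.447-1)^2 = 3.877e-23

3.877e-23


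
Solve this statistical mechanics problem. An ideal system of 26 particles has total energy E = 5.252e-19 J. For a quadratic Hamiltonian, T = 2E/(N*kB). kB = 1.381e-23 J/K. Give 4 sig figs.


Step 1: Numerator = 2*E = 2*5.252e-19 = 1.05e-18 J
Step 2: Denominator = N*kB = 26*1.381e-23 = 3.591e-22
Step 3: T = 1.05e-18 / 3.591e-22 = 2925 K

2925


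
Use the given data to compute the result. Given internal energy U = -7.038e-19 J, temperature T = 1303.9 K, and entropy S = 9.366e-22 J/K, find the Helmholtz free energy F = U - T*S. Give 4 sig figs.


Step 1: T*S = 1303.9 * 9.366e-22 = 1.221e-18 J
Step 2: F = U - T*S = -7.038e-19 - 1.221e-18
Step 3: F = -1.925e-18 J

-1.925e-18


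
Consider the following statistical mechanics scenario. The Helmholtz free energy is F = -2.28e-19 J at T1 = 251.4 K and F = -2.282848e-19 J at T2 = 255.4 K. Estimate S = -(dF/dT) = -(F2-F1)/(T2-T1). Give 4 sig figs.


Step 1: dF = F2 - F1 = -2.282848e-19 - (-2.28e-19) = -2.848e-22 J
Step 2: dT = T2 - T1 = 255.4 - 251.4 = 4 K
Step 3: S = -dF/dT = -(-2.848e-22)/4 = 7.12e-23 J/K

7.12e-23


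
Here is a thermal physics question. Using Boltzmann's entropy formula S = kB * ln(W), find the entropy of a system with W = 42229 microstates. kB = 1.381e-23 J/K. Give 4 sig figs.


Step 1: ln(W) = ln(42229) = 10.65
Step 2: S = kB * ln(W) = 1.381e-23 * 10.65
Step 3: S = 1.471e-22 J/K

1.471e-22


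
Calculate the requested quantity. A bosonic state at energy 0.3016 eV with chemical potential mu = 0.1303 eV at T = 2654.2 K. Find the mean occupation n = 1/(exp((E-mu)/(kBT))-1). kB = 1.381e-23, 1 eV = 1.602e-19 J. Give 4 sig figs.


Step 1: (E - mu) = 0.1713 eV
Step 2: x = (E-mu)*eV/(kB*T) = 0.1713*1.602e-19/(1.381e-23*2654.2) = 0.7487
Step 3: exp(x) = 2.114
Step 4: n = 1/(exp(x)-1) = 0.8975

0.8975


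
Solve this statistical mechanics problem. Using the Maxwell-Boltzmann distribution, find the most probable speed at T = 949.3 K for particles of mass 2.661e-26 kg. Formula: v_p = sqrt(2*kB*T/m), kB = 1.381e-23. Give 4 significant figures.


Step 1: Numerator = 2*kB*T = 2*1.381e-23*949.3 = 2.622e-20
Step 2: Ratio = 2.622e-20 / 2.661e-26 = 9.853e+05
Step 3: v_p = sqrt(9.853e+05) = 992.6 m/s

992.6


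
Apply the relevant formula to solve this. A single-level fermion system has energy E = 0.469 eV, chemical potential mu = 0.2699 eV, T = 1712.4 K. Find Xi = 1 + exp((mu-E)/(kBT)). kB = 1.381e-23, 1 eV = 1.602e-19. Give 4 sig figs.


Step 1: (mu - E) = 0.2699 - 0.469 = -0.1991 eV
Step 2: x = (mu-E)*eV/(kB*T) = -0.1991*1.602e-19/(1.381e-23*1712.4) = -1.349
Step 3: exp(x) = 0.2596
Step 4: Xi = 1 + 0.2596 = 1.26

1.26


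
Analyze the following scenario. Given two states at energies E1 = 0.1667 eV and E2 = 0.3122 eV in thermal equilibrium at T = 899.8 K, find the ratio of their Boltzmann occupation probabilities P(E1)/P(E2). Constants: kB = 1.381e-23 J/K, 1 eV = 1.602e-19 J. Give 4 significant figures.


Step 1: Compute energy difference dE = E1 - E2 = 0.1667 - 0.3122 = -0.1455 eV
Step 2: Convert to Joules: dE_J = -0.1455 * 1.602e-19 = -2.331e-20 J
Step 3: Compute exponent = -dE_J / (kB * T) = -(-2.331e-20) / (1.381e-23 * 899.8) = 1.876
Step 4: P(E1)/P(E2) = exp(1.876) = 6.526

6.526


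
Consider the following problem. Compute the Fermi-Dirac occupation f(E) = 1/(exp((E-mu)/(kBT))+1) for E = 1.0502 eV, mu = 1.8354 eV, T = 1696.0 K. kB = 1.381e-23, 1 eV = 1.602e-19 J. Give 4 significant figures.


Step 1: (E - mu) = 1.0502 - 1.8354 = -0.7852 eV
Step 2: Convert: (E-mu)*eV = -1.258e-19 J
Step 3: x = (E-mu)*eV/(kB*T) = -5.371
Step 4: f = 1/(exp(-5.371)+1) = 0.9954

0.9954


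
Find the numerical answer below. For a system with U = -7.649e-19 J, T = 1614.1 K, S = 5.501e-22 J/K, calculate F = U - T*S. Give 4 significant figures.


Step 1: T*S = 1614.1 * 5.501e-22 = 8.879e-19 J
Step 2: F = U - T*S = -7.649e-19 - 8.879e-19
Step 3: F = -1.653e-18 J

-1.653e-18


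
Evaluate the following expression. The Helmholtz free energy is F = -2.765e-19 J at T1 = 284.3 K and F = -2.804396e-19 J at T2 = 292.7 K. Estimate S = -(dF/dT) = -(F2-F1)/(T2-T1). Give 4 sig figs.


Step 1: dF = F2 - F1 = -2.804396e-19 - (-2.765e-19) = -3.9396e-21 J
Step 2: dT = T2 - T1 = 292.7 - 284.3 = 8.4 K
Step 3: S = -dF/dT = -(-3.9396e-21)/8.4 = 4.69e-22 J/K

4.69e-22


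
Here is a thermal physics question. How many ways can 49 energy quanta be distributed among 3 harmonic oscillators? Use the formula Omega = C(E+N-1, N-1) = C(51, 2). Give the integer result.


Step 1: Use binomial coefficient C(51, 2)
Step 2: Numerator = 51! / 49!
Step 3: Denominator = 2!
Step 4: Omega = 1275

1275


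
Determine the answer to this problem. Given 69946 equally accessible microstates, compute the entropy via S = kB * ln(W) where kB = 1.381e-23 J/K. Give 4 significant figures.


Step 1: ln(W) = ln(69946) = 11.16
Step 2: S = kB * ln(W) = 1.381e-23 * 11.16
Step 3: S = 1.541e-22 J/K

1.541e-22


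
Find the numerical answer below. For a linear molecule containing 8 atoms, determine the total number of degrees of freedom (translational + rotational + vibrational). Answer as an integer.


Step 1: Translational DOF = 3
Step 2: Rotational DOF (linear) = 2
Step 3: Vibrational DOF = 3*8 - 5 = 19
Step 4: Total = 3 + 2 + 19 = 24

24


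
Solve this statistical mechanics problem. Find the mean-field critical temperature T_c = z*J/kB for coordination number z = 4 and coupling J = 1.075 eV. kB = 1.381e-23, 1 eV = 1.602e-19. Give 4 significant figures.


Step 1: z*J = 4*1.075 = 4.3 eV
Step 2: Convert to Joules: 4.3*1.602e-19 = 6.889e-19 J
Step 3: T_c = 6.889e-19 / 1.381e-23 = 4.988e+04 K

4.988e+04


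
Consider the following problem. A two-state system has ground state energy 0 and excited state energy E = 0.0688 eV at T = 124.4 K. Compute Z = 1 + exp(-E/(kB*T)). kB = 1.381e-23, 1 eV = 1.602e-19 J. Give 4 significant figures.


Step 1: Compute beta*E = E*eV/(kB*T) = 0.0688*1.602e-19/(1.381e-23*124.4) = 6.416
Step 2: exp(-beta*E) = exp(-6.416) = 0.001636
Step 3: Z = 1 + 0.001636 = 1.002

1.002


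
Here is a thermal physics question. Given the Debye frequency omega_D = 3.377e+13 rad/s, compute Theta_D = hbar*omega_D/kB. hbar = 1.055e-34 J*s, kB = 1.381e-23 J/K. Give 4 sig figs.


Step 1: hbar*omega_D = 1.055e-34 * 3.377e+13 = 3.563e-21 J
Step 2: Theta_D = 3.563e-21 / 1.381e-23
Step 3: Theta_D = 258 K

258


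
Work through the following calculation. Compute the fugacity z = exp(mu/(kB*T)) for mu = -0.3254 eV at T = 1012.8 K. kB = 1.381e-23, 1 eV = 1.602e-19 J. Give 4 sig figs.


Step 1: Convert mu to Joules: -0.3254*1.602e-19 = -5.213e-20 J
Step 2: kB*T = 1.381e-23*1012.8 = 1.399e-20 J
Step 3: mu/(kB*T) = -3.727
Step 4: z = exp(-3.727) = 0.02406

0.02406


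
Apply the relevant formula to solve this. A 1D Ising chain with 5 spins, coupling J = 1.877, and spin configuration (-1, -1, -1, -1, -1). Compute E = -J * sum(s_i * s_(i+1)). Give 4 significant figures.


Step 1: Nearest-neighbor products: 1, 1, 1, 1
Step 2: Sum of products = 4
Step 3: E = -1.877 * 4 = -7.508

-7.508


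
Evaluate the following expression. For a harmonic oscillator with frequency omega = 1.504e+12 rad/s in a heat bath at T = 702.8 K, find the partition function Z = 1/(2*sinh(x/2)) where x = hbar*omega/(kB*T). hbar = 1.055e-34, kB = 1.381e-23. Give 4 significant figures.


Step 1: Compute x = hbar*omega/(kB*T) = 1.055e-34*1.504e+12/(1.381e-23*702.8) = 0.01635
Step 2: x/2 = 0.008174
Step 3: sinh(x/2) = 0.008174
Step 4: Z = 1/(2*0.008174) = 61.17

61.17


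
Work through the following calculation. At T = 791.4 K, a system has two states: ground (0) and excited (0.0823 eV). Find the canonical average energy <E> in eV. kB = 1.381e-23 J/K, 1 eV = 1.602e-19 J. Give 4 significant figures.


Step 1: beta*E = 0.0823*1.602e-19/(1.381e-23*791.4) = 1.206
Step 2: exp(-beta*E) = 0.2993
Step 3: <E> = 0.0823*0.2993/(1+0.2993) = 0.01896 eV

0.01896


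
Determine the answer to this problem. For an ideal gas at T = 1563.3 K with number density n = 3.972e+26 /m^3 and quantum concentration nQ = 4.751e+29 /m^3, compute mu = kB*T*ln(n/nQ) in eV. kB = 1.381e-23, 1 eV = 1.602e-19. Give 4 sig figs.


Step 1: n/nQ = 3.972e+26/4.751e+29 = 0.000836
Step 2: ln(n/nQ) = -7.087
Step 3: mu = kB*T*ln(n/nQ) = 2.159e-20*-7.087 = -1.53e-19 J
Step 4: Convert to eV: -1.53e-19/1.602e-19 = -0.9551 eV

-0.9551


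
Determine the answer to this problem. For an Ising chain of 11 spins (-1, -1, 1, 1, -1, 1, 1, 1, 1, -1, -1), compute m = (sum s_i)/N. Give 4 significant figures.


Step 1: Count up spins (+1): 6, down spins (-1): 5
Step 2: Total magnetization M = 6 - 5 = 1
Step 3: m = M/N = 1/11 = 0.09091

0.09091


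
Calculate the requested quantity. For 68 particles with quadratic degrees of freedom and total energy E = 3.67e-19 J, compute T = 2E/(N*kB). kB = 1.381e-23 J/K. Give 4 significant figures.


Step 1: Numerator = 2*E = 2*3.67e-19 = 7.34e-19 J
Step 2: Denominator = N*kB = 68*1.381e-23 = 9.391e-22
Step 3: T = 7.34e-19 / 9.391e-22 = 781.6 K

781.6


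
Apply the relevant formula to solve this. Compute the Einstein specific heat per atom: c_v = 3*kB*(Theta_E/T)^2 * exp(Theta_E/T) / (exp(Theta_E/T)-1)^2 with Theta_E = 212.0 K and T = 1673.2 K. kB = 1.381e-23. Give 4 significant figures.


Step 1: x = Theta_E/T = 212.0/1673.2 = 0.1267
Step 2: x^2 = 0.01605
Step 3: exp(x) = 1.135
Step 4: c_v = 3*1.381e-23*0.01605*1.135/(1.135-1)^2 = 4.137e-23

4.137e-23


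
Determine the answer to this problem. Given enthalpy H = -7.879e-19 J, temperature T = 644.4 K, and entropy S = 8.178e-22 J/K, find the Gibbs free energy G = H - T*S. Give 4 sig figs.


Step 1: T*S = 644.4 * 8.178e-22 = 5.27e-19 J
Step 2: G = H - T*S = -7.879e-19 - 5.27e-19
Step 3: G = -1.315e-18 J

-1.315e-18


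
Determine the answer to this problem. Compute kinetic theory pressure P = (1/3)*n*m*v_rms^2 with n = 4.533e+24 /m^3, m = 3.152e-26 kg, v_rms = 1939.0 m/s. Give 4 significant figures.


Step 1: v_rms^2 = 1939.0^2 = 3.76e+06
Step 2: n*m = 4.533e+24*3.152e-26 = 0.1429
Step 3: P = (1/3)*0.1429*3.76e+06 = 1.791e+05 Pa

1.791e+05


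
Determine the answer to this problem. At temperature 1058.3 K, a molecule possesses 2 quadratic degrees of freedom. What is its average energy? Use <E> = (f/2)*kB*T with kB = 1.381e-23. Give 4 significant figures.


Step 1: f/2 = 2/2 = 1
Step 2: kB*T = 1.381e-23 * 1058.3 = 1.462e-20
Step 3: <E> = 1 * 1.462e-20 = 1.462e-20 J

1.462e-20


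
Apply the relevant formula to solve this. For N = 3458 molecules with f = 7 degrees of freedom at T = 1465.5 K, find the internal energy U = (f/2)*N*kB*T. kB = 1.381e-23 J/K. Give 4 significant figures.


Step 1: f/2 = 7/2 = 3.5
Step 2: N*kB*T = 3458*1.381e-23*1465.5 = 6.998e-17
Step 3: U = 3.5 * 6.998e-17 = 2.449e-16 J

2.449e-16


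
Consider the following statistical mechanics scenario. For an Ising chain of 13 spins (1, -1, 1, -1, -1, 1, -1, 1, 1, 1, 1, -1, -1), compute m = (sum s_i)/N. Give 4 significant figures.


Step 1: Count up spins (+1): 7, down spins (-1): 6
Step 2: Total magnetization M = 7 - 6 = 1
Step 3: m = M/N = 1/13 = 0.07692

0.07692


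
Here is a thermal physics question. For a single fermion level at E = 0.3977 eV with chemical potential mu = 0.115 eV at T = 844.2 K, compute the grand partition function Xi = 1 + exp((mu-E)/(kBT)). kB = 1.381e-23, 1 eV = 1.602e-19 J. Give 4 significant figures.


Step 1: (mu - E) = 0.115 - 0.3977 = -0.2827 eV
Step 2: x = (mu-E)*eV/(kB*T) = -0.2827*1.602e-19/(1.381e-23*844.2) = -3.885
Step 3: exp(x) = 0.02056
Step 4: Xi = 1 + 0.02056 = 1.021

1.021


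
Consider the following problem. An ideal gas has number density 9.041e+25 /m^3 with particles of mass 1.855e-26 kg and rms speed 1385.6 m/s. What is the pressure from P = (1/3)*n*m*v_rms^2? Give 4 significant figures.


Step 1: v_rms^2 = 1385.6^2 = 1.92e+06
Step 2: n*m = 9.041e+25*1.855e-26 = 1.677
Step 3: P = (1/3)*1.677*1.92e+06 = 1.073e+06 Pa

1.073e+06


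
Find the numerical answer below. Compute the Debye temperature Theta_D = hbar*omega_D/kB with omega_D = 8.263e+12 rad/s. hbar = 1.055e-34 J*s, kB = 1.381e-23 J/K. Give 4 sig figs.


Step 1: hbar*omega_D = 1.055e-34 * 8.263e+12 = 8.717e-22 J
Step 2: Theta_D = 8.717e-22 / 1.381e-23
Step 3: Theta_D = 63.12 K

63.12


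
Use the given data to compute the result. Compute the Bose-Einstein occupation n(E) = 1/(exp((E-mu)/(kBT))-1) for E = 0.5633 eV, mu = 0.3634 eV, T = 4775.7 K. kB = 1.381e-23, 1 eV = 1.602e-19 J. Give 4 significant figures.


Step 1: (E - mu) = 0.1999 eV
Step 2: x = (E-mu)*eV/(kB*T) = 0.1999*1.602e-19/(1.381e-23*4775.7) = 0.4856
Step 3: exp(x) = 1.625
Step 4: n = 1/(exp(x)-1) = 1.6

1.6


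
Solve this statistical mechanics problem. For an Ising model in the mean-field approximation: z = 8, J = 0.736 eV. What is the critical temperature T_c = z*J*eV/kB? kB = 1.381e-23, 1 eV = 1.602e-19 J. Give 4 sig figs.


Step 1: z*J = 8*0.736 = 5.888 eV
Step 2: Convert to Joules: 5.888*1.602e-19 = 9.433e-19 J
Step 3: T_c = 9.433e-19 / 1.381e-23 = 6.83e+04 K

6.83e+04
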